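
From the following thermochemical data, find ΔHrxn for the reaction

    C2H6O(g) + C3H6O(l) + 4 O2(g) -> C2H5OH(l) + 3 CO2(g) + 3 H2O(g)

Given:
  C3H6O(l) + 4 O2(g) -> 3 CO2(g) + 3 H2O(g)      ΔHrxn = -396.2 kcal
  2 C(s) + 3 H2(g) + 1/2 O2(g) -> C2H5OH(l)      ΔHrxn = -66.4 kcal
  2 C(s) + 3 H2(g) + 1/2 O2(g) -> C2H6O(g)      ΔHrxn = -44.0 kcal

equation 1 as written (C3H6O(l) already on the reactant side): -396.2 kcal
equation 2 as written (C2H5OH(l) already on the product side): -66.4 kcal
equation 3 reversed (reverse to put C2H6O(g) on the reactant side): +44.0 kcal
Combining the equations, ΔHrxn = (1)·(-396.2) + (1)·(-66.4) + (-1)·(-44.0) = -418.6 kcal

ΔHrxn = -418.6 kcal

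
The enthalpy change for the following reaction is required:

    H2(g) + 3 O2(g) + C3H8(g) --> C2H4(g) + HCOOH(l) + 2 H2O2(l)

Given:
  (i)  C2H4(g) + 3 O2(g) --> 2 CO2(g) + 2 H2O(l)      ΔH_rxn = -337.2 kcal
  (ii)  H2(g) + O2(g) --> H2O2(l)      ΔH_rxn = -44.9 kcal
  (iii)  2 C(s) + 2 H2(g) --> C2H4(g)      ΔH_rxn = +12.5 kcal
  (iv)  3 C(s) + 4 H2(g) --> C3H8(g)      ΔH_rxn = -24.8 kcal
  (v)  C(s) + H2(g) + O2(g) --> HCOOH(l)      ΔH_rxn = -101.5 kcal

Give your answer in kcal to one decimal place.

ΔH_rxn = -154.0 kcal

(i): not needed (H2O(l) appears nowhere else).
(ii) × 2 (×2 to match 2 H2O2(l) in the target): (2)·(-44.9) = -89.8 kcal
(iii) as written: +12.5 kcal
(iv) reversed (C3H8(g) must end up as a reactant): +24.8 kcal
(v) as written (HCOOH(l) already on the product side): -101.5 kcal
ΔH_rxn = (2)·(-44.9) + (1)·(+12.5) + (-1)·(-24.8) + (1)·(-101.5) = -154.0 kcal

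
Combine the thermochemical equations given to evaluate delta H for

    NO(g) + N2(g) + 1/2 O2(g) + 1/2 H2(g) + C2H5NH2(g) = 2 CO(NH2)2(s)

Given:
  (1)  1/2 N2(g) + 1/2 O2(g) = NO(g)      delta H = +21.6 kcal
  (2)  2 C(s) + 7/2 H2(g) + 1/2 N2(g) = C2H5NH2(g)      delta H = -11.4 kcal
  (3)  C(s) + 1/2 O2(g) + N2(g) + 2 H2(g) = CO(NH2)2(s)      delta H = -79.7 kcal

(1) reversed: -21.6 kcal
(2) reversed: +11.4 kcal
(3) × 2: (2)·(-79.7) = -159.4 kcal
delta H = (-1)·(+21.6) + (-1)·(-11.4) + (2)·(-79.7) = -169.6 kcal

delta H = -169.6 kcal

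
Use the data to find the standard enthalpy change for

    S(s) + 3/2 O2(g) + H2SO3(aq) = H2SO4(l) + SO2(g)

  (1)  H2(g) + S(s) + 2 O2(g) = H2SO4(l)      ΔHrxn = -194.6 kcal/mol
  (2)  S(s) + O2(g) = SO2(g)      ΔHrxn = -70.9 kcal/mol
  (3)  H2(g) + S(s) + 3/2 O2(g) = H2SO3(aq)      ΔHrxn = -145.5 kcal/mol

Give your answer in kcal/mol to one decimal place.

(1) as written: -194.6 kcal/mol
(2) as written: -70.9 kcal/mol
(3) reversed: +145.5 kcal/mol
ΔHrxn = (-194.6) + (-70.9) + (+145.5) = -120.0 kcal/mol

ΔHrxn = -120.0 kcal/mol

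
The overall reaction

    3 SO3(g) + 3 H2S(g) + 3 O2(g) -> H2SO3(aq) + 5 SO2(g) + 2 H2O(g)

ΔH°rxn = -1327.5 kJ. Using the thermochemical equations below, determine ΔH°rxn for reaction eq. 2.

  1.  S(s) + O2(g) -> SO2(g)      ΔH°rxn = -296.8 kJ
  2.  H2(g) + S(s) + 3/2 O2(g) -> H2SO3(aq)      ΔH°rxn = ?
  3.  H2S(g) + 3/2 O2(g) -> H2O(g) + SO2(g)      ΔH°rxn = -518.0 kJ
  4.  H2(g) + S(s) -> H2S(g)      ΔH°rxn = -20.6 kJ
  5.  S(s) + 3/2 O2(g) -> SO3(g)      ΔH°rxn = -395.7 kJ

eq. 1 × 3: (3)·(-296.8) = -890.4 kJ
eq. 2 as written (H2SO3(aq) already on the product side): contributes x
eq. 3 × 2 (scale by 2 for the 2 H2O(g)): (2)·(-518.0) = -1036.0 kJ
eq. 4 reversed: +20.6 kJ
eq. 5 reversed and × 3 (reverse to put SO3(g) on the reactant side; ×3 to match 3 SO3(g) in the target): (-3)·(-395.7) = +1187.1 kJ
-1327.5 = (-890.4) + (-1036.0) + (+20.6) + (+1187.1) + x
x = (-1327.5 − (-718.7)) / (1) = -608.8 kJ

ΔH°rxn = -608.8 kJ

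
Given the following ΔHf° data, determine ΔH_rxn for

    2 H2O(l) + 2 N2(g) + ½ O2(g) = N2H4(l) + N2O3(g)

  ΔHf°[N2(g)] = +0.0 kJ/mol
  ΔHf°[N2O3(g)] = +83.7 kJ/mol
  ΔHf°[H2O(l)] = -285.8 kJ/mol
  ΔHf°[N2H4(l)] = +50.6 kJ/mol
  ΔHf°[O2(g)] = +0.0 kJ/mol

ΔH_rxn = 705.9 kJ/mol

Products: 1·(+50.6) + 1·(+83.7) = +134.3
Reactants: 2·(-285.8) + 2·(+0.0) + 1/2·(+0.0) = -571.6
ΔH_rxn = (+134.3) − (-571.6) = 705.9 kJ/mol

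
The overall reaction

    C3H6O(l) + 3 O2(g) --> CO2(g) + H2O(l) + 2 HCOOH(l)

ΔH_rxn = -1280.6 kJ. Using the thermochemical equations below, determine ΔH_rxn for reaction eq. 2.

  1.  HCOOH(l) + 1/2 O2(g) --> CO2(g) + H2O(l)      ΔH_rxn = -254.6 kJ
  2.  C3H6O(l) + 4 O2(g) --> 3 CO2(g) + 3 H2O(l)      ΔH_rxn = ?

ΔH_rxn = -1789.8 kJ

eq. 1 reversed and × 2 (reverse to put HCOOH(l) on the product side; scale by 2 for the 2 HCOOH(l)): (-2)·(-254.6) = +509.2 kJ
eq. 2 as written (C3H6O(l) already on the reactant side): contributes x
-1280.6 = (+509.2) + x
x = (-1280.6 − (+509.2)) / (1) = -1789.8 kJ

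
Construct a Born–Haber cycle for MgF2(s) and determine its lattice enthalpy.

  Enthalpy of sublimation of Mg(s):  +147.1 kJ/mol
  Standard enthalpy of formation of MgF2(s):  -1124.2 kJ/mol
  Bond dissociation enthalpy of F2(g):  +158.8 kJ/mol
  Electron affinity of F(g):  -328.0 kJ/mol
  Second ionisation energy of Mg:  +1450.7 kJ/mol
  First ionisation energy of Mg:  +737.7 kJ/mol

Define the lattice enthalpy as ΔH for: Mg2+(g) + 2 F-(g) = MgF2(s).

ΔHf° = 1·ΔHsub + 1·(ΣIE) + 1·D(F2) + 2·EA + U
-1124.2 = 1·(+147.1) + 1·(+2188.4) + 1·(+158.8) + 2·(-328.0) + U
U = -1124.2 − (+1838.3) = -2962.5 kJ/mol

U = -2962.5 kJ/mol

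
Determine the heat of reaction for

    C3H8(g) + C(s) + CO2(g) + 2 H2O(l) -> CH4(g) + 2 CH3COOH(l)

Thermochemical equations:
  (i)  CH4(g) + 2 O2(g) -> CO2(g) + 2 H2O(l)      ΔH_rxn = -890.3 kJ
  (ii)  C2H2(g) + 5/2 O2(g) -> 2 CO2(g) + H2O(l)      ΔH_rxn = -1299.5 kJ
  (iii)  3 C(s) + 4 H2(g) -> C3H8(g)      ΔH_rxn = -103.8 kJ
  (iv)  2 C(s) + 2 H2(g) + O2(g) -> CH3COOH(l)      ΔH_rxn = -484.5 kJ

ΔH_rxn = 25.1 kJ

(i) reversed (reverse to put CH4(g) on the product side): +890.3 kJ
(ii): not needed (C2H2(g) appears nowhere else).
(iii) reversed (C3H8(g) must end up as a reactant): +103.8 kJ
(iv) × 2 (scale by 2 for the 2 CH3COOH(l)): (2)·(-484.5) = -969.0 kJ
ΔH_rxn = (+890.3) + (+103.8) + (-969.0) = 25.1 kJ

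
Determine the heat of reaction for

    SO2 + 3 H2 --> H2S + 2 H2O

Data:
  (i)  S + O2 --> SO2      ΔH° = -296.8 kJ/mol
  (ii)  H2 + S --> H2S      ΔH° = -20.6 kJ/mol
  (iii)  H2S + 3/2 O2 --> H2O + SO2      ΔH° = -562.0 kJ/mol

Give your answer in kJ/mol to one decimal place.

(i) reversed and × 3: (-3)·(-296.8) = +890.4 kJ/mol
(ii) × 3 (scale by 3 for the 3 H2): (3)·(-20.6) = -61.8 kJ/mol
(iii) × 2 (scale by 2 for the 2 H2O): (2)·(-562.0) = -1124.0 kJ/mol
Combining the equations, ΔH° = (-3)·(-296.8) + (3)·(-20.6) + (2)·(-562.0) = -295.4 kJ/mol

ΔH° = -295.4 kJ/mol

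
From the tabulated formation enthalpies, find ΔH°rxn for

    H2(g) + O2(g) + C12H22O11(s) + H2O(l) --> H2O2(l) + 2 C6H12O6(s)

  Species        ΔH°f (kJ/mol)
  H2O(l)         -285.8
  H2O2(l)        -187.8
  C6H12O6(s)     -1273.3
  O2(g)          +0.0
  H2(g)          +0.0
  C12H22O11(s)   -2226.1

Products: 1·(-187.8) + 2·(-1273.3) = -2734.4
Reactants: 1·(+0.0) + 1·(+0.0) + 1·(-2226.1) + 1·(-285.8) = -2511.9
ΔH°rxn = (-2734.4) − (-2511.9) = -222.5 kJ/mol

ΔH°rxn = -222.5 kJ/mol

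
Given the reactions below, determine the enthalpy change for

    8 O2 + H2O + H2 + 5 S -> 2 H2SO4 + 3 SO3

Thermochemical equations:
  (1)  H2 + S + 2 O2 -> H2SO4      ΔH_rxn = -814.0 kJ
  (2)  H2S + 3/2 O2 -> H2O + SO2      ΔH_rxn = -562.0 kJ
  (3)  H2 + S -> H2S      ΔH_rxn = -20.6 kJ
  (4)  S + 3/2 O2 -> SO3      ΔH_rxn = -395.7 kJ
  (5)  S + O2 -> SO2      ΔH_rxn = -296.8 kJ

ΔH_rxn = -2529.3 kJ

(1) × 2 (scale by 2 for the 2 H2SO4): (2)·(-814.0) = -1628.0 kJ
(2) reversed (H2O must end up as a reactant): +562.0 kJ
(3) reversed: +20.6 kJ
(4) × 3 (×3 to match 3 SO3 in the target): (3)·(-395.7) = -1187.1 kJ
(5) as written: -296.8 kJ
Combining the equations, ΔH_rxn = (2)·(-814.0) + (-1)·(-562.0) + (-1)·(-20.6) + (3)·(-395.7) + (1)·(-296.8) = -2529.3 kJ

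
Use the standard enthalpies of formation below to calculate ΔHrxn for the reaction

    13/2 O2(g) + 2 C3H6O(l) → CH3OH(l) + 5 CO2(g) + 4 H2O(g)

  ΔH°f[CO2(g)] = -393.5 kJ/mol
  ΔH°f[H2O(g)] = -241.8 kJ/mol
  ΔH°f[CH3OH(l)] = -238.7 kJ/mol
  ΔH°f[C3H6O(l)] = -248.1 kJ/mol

ΔHrxn = -2677.2 kJ/mol

Products: 1·(-238.7) + 5·(-393.5) + 4·(-241.8) = -3173.4
Reactants: 13/2·(+0.0) + 2·(-248.1) = -496.2
ΔHrxn = (-3173.4) − (-496.2) = -2677.2 kJ/mol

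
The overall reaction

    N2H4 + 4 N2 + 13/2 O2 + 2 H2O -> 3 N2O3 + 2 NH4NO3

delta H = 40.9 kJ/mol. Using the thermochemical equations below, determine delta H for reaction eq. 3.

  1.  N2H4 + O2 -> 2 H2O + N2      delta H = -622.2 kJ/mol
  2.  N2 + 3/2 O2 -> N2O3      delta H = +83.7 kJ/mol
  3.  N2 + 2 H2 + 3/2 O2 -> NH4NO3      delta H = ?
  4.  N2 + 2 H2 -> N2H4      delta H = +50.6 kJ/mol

delta H = -365.6 kJ/mol

eq. 1 reversed (H2O must end up as a reactant): +622.2 kJ/mol
eq. 2 × 3 (scale by 3 for the 3 N2O3): (3)·(+83.7) = +251.1 kJ/mol
eq. 3 × 2 (scale by 2 for the 2 NH4NO3): contributes 2·x
eq. 4 reversed and × 2: (-2)·(+50.6) = -101.2 kJ/mol
+40.9 = (+622.2) + (+251.1) + (-101.2) + 2·x
x = (+40.9 − (+772.1)) / (2) = -365.6 kJ/mol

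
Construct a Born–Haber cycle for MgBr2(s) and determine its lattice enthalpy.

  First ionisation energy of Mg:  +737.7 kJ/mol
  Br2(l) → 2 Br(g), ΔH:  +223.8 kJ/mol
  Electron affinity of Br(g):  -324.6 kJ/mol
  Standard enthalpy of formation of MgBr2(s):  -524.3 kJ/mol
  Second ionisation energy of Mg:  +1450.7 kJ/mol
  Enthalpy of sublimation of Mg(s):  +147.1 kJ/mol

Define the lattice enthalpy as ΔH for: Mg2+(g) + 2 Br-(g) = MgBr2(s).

U = -2434.4 kJ/mol

ΔHf° = 1·ΔHsub + 1·(ΣIE) + 1·D(Br2) + 2·EA + U
-524.3 = 1·(+147.1) + 1·(+2188.4) + 1·(+223.8) + 2·(-324.6) + U
U = -524.3 − (+1910.1) = -2434.4 kJ/mol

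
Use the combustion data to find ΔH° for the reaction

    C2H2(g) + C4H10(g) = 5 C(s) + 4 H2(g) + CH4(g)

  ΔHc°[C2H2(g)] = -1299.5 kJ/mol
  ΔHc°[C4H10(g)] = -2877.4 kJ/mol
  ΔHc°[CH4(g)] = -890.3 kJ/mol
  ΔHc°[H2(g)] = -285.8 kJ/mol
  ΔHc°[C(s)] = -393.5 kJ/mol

Using ΔH = Σ nΔHc°(reactants) − Σ nΔHc°(products):
= [1·(-1299.5) + 1·(-2877.4)] − [5·(-393.5) + 4·(-285.8) + 1·(-890.3)]
= -175.9 kJ/mol

ΔH° = -175.9 kJ/mol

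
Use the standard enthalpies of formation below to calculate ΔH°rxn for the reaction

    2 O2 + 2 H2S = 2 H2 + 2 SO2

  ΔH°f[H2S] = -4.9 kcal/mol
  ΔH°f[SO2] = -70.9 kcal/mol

ΔH°rxn = Σ nΔHf°(products) − Σ nΔHf°(reactants).
Products: 2·(+0.0) + 2·(-70.9) = -141.8
Reactants: 2·(+0.0) + 2·(-4.9) = -9.8
ΔH°rxn = (-141.8) − (-9.8) = -132.0 kcal/mol

ΔH°rxn = -132.0 kcal/mol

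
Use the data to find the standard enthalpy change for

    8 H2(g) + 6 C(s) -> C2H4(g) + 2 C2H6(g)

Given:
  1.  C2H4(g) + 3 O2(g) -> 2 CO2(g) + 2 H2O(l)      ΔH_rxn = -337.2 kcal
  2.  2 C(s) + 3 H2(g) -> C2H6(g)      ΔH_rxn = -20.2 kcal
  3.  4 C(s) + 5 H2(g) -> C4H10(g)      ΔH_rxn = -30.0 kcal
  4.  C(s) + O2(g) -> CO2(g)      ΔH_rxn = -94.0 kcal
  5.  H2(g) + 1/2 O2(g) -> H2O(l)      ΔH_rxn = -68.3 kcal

eq. 1 reversed (reverse to put C2H4(g) on the product side): +337.2 kcal
eq. 2 × 2 (scale by 2 for the 2 C2H6(g)): (2)·(-20.2) = -40.4 kcal
eq. 3: not needed (C4H10(g) appears nowhere else).
eq. 4 × 2: (2)·(-94.0) = -188.0 kcal
eq. 5 × 2: (2)·(-68.3) = -136.6 kcal
ΔH_rxn = (-1)·(-337.2) + (2)·(-20.2) + (2)·(-94.0) + (2)·(-68.3) = -27.8 kcal

ΔH_rxn = -27.8 kcal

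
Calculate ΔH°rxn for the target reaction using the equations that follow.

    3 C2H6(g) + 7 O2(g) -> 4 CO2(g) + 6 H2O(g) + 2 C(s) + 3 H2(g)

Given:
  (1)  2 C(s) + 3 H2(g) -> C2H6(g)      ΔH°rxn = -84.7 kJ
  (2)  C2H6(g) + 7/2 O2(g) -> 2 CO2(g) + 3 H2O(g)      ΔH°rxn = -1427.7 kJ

(1) reversed: +84.7 kJ
(2) × 2: (2)·(-1427.7) = -2855.4 kJ
ΔH°rxn = (+84.7) + (-2855.4) = -2770.7 kJ

ΔH°rxn = -2770.7 kJ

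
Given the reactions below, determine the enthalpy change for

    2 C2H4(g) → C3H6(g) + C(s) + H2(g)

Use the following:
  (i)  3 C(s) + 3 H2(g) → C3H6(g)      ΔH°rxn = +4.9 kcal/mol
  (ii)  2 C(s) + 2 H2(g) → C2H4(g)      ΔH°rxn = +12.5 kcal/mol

(i) as written: +4.9 kcal/mol
(ii) reversed and × 2: (-2)·(+12.5) = -25.0 kcal/mol
By Hess's law, ΔH°rxn = (+4.9) + (-25.0) = -20.1 kcal/mol

ΔH°rxn = -20.1 kcal/mol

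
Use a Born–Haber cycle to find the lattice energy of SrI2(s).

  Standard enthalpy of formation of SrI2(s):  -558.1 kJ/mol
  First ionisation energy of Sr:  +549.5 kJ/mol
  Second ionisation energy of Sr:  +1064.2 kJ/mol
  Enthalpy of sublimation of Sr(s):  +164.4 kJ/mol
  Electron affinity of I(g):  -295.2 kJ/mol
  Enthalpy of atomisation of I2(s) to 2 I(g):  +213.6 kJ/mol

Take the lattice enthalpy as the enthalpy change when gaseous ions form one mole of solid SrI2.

U = -1959.4 kJ/mol

ΔHf° = 1·ΔHsub + 1·(ΣIE) + 1·D(I2) + 2·EA + U
-558.1 = 1·(+164.4) + 1·(+1613.7) + 1·(+213.6) + 2·(-295.2) + U
U = -558.1 − (+1401.3) = -1959.4 kJ/mol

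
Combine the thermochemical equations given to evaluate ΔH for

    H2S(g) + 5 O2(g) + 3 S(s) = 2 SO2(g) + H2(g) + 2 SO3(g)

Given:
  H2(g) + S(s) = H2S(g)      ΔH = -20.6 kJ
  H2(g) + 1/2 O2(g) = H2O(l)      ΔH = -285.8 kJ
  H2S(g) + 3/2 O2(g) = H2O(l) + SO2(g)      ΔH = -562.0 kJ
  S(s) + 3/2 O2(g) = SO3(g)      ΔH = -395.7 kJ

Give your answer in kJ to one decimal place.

equation 1 as written: -20.6 kJ
equation 2 reversed and × 2: (-2)·(-285.8) = +571.6 kJ
equation 3 × 2 (scale by 2 for the 2 SO2(g)): (2)·(-562.0) = -1124.0 kJ
equation 4 × 2 (×2 to match 2 SO3(g) in the target): (2)·(-395.7) = -791.4 kJ
By Hess's law, ΔH = (-20.6) + (+571.6) + (-1124.0) + (-791.4) = -1364.4 kJ

ΔH = -1364.4 kJ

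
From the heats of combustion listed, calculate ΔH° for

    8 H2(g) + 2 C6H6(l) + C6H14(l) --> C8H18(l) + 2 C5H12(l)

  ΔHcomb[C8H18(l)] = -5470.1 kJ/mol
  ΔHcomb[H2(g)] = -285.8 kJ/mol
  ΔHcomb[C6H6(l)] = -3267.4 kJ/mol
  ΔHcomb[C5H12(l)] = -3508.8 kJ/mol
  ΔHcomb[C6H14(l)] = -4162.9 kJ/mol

Using ΔH = Σ nΔHc°(reactants) − Σ nΔHc°(products):
= [8·(-285.8) + 2·(-3267.4) + 1·(-4162.9)] − [1·(-5470.1) + 2·(-3508.8)]
= -496.4 kJ/mol

ΔH° = -496.4 kJ/mol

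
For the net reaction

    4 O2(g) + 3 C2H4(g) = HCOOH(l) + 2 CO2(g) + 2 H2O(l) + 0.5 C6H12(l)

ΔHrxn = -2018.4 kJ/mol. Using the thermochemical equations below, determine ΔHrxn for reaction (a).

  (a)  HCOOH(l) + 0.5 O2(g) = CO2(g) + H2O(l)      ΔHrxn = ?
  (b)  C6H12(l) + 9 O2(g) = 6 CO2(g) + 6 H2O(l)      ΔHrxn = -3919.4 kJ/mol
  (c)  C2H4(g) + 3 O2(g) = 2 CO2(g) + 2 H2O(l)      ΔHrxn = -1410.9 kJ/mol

(a) reversed: contributes −x
(b) reversed and × 1/2: (-1/2)·(-3919.4) = +1959.7 kJ/mol
(c) × 3: (3)·(-1410.9) = -4232.7 kJ/mol
-2018.4 = (+1959.7) + (-4232.7) − x
x = (-2018.4 − (-2273.0)) / (-1) = -254.6 kJ/mol

ΔHrxn = -254.6 kJ/mol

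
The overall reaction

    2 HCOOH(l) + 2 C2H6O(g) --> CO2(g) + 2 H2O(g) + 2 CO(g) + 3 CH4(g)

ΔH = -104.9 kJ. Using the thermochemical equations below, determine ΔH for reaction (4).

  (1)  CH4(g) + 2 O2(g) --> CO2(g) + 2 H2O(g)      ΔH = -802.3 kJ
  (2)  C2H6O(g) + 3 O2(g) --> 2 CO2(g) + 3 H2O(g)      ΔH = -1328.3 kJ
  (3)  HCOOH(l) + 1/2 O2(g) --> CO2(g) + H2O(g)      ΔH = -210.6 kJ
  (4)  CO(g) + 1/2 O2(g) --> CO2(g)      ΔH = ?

(1) reversed and × 3: (-3)·(-802.3) = +2406.9 kJ
(2) × 2: (2)·(-1328.3) = -2656.6 kJ
(3) × 2: (2)·(-210.6) = -421.2 kJ
(4) reversed and × 2: contributes −2·x
-104.9 = (+2406.9) + (-2656.6) + (-421.2) − 2·x
x = (-104.9 − (-670.9)) / (-2) = -283.0 kJ

ΔH = -283.0 kJ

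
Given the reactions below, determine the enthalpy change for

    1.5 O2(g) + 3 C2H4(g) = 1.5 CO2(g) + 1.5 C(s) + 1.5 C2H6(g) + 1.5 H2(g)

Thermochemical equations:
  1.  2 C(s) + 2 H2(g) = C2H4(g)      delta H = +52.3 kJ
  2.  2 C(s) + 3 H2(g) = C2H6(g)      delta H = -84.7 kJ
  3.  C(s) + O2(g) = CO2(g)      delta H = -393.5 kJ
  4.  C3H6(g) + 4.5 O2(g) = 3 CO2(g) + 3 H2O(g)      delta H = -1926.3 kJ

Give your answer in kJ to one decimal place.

eq. 1 reversed and × 3 (reverse to put C2H4(g) on the reactant side; scale by 3 for the 3 C2H4(g)): (-3)·(+52.3) = -156.9 kJ
eq. 2 × 3/2 (scale by 3/2 for the 3/2 C2H6(g)): (3/2)·(-84.7) = -127.05 kJ
eq. 3 × 3/2: (3/2)·(-393.5) = -590.25 kJ
eq. 4: not needed (H2O(g) appears nowhere else).
delta H = (-3)·(+52.3) + (3/2)·(-84.7) + (3/2)·(-393.5) = -874.2 kJ

delta H = -874.2 kJ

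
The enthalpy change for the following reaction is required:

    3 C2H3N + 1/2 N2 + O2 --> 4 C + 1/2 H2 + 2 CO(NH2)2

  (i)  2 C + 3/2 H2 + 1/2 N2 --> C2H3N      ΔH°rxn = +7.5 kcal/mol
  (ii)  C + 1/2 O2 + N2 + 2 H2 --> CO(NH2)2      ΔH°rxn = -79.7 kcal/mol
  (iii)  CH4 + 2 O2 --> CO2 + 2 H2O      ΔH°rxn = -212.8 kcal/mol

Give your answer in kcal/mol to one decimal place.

ΔH°rxn = -181.9 kcal/mol

(i) reversed and × 3: (-3)·(+7.5) = -22.5 kcal/mol
(ii) × 2: (2)·(-79.7) = -159.4 kcal/mol
(iii): not needed.
By Hess's law, ΔH°rxn = (-22.5) + (-159.4) = -181.9 kcal/mol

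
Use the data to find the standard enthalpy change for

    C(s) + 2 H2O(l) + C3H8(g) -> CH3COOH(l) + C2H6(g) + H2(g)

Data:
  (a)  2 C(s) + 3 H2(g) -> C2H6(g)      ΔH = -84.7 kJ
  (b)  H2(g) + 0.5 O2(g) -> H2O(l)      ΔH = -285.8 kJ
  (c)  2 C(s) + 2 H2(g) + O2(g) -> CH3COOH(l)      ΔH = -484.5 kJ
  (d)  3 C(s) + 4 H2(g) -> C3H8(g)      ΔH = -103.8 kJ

(a) as written (C2H6(g) already on the product side): -84.7 kJ
(b) reversed and × 2 (H2O(l) must end up as a reactant; scale by 2 for the 2 H2O(l)): (-2)·(-285.8) = +571.6 kJ
(c) as written (CH3COOH(l) already on the product side): -484.5 kJ
(d) reversed (C3H8(g) must end up as a reactant): +103.8 kJ
Since enthalpy is a state function, ΔH = (-84.7) + (+571.6) + (-484.5) + (+103.8) = 106.2 kJ

ΔH = 106.2 kJ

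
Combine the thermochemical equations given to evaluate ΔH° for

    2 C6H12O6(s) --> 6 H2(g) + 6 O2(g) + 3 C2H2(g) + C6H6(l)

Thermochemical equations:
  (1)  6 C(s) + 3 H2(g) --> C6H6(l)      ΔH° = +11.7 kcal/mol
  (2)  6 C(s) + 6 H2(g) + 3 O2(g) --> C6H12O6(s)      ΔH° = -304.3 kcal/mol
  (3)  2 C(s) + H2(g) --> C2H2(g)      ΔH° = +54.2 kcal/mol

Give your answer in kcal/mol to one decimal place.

ΔH° = 782.9 kcal/mol

(1) as written (C6H6(l) already on the product side): +11.7 kcal/mol
(2) reversed and × 2 (reverse to put C6H12O6(s) on the reactant side; scale by 2 for the 2 C6H12O6(s)): (-2)·(-304.3) = +608.6 kcal/mol
(3) × 3 (scale by 3 for the 3 C2H2(g)): (3)·(+54.2) = +162.6 kcal/mol
Combining the equations, ΔH° = (1)·(+11.7) + (-2)·(-304.3) + (3)·(+54.2) = 782.9 kcal/mol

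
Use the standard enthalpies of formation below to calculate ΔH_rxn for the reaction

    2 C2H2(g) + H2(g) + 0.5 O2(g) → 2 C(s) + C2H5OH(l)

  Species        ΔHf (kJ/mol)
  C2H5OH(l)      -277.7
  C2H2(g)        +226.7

ΔH_rxn = -731.1 kJ/mol

Products: 2·(+0.0) + 1·(-277.7) = -277.7
Reactants: 2·(+226.7) + 1·(+0.0) + 1/2·(+0.0) = +453.4
ΔH_rxn = (-277.7) − (+453.4) = -731.1 kJ/mol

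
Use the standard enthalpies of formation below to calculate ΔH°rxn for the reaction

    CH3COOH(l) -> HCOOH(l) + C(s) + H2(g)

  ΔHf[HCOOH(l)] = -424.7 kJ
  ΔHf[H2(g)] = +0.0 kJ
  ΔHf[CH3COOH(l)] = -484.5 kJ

Products: 1·(-424.7) + 1·(+0.0) + 1·(+0.0) = -424.7
Reactants: 1·(-484.5) = -484.5
ΔH°rxn = (-424.7) − (-484.5) = 59.8 kJ

ΔH°rxn = 59.8 kJ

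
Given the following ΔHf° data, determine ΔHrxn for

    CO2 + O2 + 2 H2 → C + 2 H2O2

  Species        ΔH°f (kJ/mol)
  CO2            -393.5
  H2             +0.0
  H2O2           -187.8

ΔHrxn = 17.9 kJ/mol

ΔH°rxn = Σ nΔHf°(products) − Σ nΔHf°(reactants).
Products: 1·(+0.0) + 2·(-187.8) = -375.6
Reactants: 1·(-393.5) + 1·(+0.0) + 2·(+0.0) = -393.5
ΔHrxn = (-375.6) − (-393.5) = 17.9 kJ/mol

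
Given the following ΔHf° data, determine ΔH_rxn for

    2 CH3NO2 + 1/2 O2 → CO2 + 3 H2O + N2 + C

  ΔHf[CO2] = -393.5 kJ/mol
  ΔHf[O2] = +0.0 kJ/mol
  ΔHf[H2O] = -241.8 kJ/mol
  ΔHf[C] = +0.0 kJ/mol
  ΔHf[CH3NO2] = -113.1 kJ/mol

Products: 1·(-393.5) + 3·(-241.8) + 1·(+0.0) + 1·(+0.0) = -1118.9
Reactants: 2·(-113.1) + 1/2·(+0.0) = -226.2
ΔH_rxn = (-1118.9) − (-226.2) = -892.7 kJ/mol

ΔH_rxn = -892.7 kJ/mol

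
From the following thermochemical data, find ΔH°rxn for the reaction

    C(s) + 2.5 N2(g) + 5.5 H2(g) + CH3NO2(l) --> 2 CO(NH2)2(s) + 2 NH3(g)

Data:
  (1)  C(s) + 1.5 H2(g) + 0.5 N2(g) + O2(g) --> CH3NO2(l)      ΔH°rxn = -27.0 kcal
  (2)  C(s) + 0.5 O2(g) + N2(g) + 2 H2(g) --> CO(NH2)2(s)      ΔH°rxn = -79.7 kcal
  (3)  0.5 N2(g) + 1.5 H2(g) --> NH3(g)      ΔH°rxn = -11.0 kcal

(1) reversed: +27.0 kcal
(2) × 2: (2)·(-79.7) = -159.4 kcal
(3) × 2: (2)·(-11.0) = -22.0 kcal
ΔH°rxn = (-1)·(-27.0) + (2)·(-79.7) + (2)·(-11.0) = -154.4 kcal

ΔH°rxn = -154.4 kcal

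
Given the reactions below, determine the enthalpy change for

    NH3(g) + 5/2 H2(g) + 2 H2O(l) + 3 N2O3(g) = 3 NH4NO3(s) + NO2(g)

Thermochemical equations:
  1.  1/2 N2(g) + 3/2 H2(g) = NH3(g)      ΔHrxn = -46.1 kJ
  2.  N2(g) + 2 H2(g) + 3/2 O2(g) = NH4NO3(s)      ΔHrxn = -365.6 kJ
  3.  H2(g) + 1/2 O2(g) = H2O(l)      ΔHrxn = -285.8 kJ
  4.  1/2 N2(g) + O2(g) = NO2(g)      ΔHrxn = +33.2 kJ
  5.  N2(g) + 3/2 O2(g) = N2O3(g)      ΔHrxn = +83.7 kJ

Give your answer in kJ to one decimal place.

eq. 1 reversed: +46.1 kJ
eq. 2 × 3: (3)·(-365.6) = -1096.8 kJ
eq. 3 reversed and × 2: (-2)·(-285.8) = +571.6 kJ
eq. 4 as written: +33.2 kJ
eq. 5 reversed and × 3: (-3)·(+83.7) = -251.1 kJ
ΔHrxn = (+46.1) + (-1096.8) + (+571.6) + (+33.2) + (-251.1) = -697.0 kJ

ΔHrxn = -697.0 kJ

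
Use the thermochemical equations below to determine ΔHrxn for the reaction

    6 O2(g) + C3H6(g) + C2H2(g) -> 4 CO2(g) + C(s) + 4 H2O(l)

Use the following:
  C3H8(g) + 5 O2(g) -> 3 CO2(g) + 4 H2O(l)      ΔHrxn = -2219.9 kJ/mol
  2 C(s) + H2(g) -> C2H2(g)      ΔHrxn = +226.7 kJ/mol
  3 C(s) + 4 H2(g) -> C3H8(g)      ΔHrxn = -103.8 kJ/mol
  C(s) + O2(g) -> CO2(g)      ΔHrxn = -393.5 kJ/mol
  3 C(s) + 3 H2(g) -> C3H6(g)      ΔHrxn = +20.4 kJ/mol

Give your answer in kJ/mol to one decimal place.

equation 1 as written (H2O(l) already on the product side): -2219.9 kJ/mol
equation 2 reversed (C2H2(g) must end up as a reactant): -226.7 kJ/mol
equation 3 as written: -103.8 kJ/mol
equation 4 as written: -393.5 kJ/mol
equation 5 reversed (C3H6(g) must end up as a reactant): -20.4 kJ/mol
ΔHrxn = (-2219.9) + (-226.7) + (-103.8) + (-393.5) + (-20.4) = -2964.3 kJ/mol

ΔHrxn = -2964.3 kJ/mol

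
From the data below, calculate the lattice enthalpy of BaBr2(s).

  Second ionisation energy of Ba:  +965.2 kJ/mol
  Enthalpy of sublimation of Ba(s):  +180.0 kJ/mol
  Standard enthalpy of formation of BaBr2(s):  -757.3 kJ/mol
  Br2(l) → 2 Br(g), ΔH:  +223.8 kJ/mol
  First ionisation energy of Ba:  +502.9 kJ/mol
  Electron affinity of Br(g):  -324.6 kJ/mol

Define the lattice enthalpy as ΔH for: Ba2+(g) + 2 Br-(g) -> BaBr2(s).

U = -1980.0 kJ/mol

ΔHf° = 1·ΔHsub + 1·(ΣIE) + 1·D(Br2) + 2·EA + U
-757.3 = 1·(+180.0) + 1·(+1468.1) + 1·(+223.8) + 2·(-324.6) + U
U = -757.3 − (+1222.7) = -1980.0 kJ/mol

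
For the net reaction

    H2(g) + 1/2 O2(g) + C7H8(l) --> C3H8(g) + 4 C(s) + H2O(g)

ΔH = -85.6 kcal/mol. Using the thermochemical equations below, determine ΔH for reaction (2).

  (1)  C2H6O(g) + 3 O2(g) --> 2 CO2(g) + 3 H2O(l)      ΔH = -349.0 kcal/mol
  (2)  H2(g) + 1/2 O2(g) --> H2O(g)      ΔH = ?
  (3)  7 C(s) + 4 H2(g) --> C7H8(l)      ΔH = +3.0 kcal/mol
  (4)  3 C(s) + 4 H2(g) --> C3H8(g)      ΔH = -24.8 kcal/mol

ΔH = -57.8 kcal/mol

(1): not needed (C2H6O(g) appears nowhere else).
(2) as written (H2O(g) already on the product side): contributes x
(3) reversed (C7H8(l) must end up as a reactant): -3.0 kcal/mol
(4) as written (C3H8(g) already on the product side): -24.8 kcal/mol
-85.6 = (-3.0) + (-24.8) + x
x = (-85.6 − (-27.8)) / (1) = -57.8 kcal/mol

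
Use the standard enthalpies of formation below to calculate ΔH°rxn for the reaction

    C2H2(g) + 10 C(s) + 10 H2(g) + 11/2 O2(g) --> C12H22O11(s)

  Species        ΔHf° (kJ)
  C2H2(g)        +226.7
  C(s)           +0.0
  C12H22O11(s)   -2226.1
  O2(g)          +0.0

ΔH°rxn = -2452.8 kJ

Products: 1·(-2226.1) = -2226.1
Reactants: 1·(+226.7) + 10·(+0.0) + 10·(+0.0) + 11/2·(+0.0) = +226.7
ΔH°rxn = (-2226.1) − (+226.7) = -2452.8 kJ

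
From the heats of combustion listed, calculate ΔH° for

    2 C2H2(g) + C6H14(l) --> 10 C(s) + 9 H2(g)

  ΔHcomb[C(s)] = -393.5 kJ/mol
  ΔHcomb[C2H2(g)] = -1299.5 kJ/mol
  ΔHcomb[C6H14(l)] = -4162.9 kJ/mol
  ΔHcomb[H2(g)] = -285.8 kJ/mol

ΔH° = -254.7 kJ/mol

Using ΔH = Σ nΔHc°(reactants) − Σ nΔHc°(products):
= [2·(-1299.5) + 1·(-4162.9)] − [10·(-393.5) + 9·(-285.8)]
= -254.7 kJ/mol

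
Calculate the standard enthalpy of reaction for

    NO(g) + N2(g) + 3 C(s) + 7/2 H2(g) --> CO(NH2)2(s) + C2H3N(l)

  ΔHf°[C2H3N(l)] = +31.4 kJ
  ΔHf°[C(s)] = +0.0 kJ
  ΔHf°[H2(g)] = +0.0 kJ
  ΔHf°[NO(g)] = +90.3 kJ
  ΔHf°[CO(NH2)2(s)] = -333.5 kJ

ΔH°rxn = -392.4 kJ

ΔH°rxn = Σ nΔHf°(products) − Σ nΔHf°(reactants).
Products: 1·(-333.5) + 1·(+31.4) = -302.1
Reactants: 1·(+90.3) + 1·(+0.0) + 3·(+0.0) + 7/2·(+0.0) = +90.3
ΔH°rxn = (-302.1) − (+90.3) = -392.4 kJ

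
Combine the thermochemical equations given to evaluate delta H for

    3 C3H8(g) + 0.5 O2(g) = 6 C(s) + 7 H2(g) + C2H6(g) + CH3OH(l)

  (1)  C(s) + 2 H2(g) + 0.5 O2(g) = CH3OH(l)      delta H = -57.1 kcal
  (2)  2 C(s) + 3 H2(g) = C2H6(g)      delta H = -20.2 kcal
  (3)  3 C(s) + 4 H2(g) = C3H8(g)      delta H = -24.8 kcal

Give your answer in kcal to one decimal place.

delta H = -2.9 kcal

(1) as written (CH3OH(l) already on the product side): -57.1 kcal
(2) as written (C2H6(g) already on the product side): -20.2 kcal
(3) reversed and × 3 (reverse to put C3H8(g) on the reactant side; scale by 3 for the 3 C3H8(g)): (-3)·(-24.8) = +74.4 kcal
By Hess's law, delta H = (1)·(-57.1) + (1)·(-20.2) + (-3)·(-24.8) = -2.9 kcal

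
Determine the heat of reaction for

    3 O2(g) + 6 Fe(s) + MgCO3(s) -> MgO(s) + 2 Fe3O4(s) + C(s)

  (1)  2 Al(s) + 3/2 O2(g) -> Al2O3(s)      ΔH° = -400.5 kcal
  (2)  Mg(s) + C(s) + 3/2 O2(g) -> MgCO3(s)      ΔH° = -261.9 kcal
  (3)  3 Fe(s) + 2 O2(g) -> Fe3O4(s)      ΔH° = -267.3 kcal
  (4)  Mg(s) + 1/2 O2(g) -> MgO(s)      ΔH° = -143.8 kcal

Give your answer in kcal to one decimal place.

(1): not needed.
(2) reversed: +261.9 kcal
(3) × 2: (2)·(-267.3) = -534.6 kcal
(4) as written: -143.8 kcal
ΔH° = (-1)·(-261.9) + (2)·(-267.3) + (1)·(-143.8) = -416.5 kcal

ΔH° = -416.5 kcal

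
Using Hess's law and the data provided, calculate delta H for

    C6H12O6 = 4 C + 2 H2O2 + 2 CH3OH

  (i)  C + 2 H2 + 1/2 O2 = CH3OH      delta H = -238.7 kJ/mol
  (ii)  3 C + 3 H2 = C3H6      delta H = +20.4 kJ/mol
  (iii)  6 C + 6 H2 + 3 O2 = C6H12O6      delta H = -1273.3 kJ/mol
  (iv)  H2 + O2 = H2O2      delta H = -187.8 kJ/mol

(i) × 2: (2)·(-238.7) = -477.4 kJ/mol
(ii): not needed.
(iii) reversed: +1273.3 kJ/mol
(iv) × 2: (2)·(-187.8) = -375.6 kJ/mol
Combining the equations, delta H = (2)·(-238.7) + (-1)·(-1273.3) + (2)·(-187.8) = 420.3 kJ/mol

delta H = 420.3 kJ/mol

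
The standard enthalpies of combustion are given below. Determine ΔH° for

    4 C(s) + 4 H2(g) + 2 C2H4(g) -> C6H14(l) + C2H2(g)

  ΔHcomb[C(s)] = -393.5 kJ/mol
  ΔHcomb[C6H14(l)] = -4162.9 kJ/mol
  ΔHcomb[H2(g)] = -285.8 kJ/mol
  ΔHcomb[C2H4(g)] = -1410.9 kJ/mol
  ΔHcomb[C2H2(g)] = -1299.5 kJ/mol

ΔH° = -76.6 kJ/mol

With combustion enthalpies, reactants minus products:
= [4·(-393.5) + 4·(-285.8) + 2·(-1410.9)] − [1·(-4162.9) + 1·(-1299.5)]
= -76.6 kJ/mol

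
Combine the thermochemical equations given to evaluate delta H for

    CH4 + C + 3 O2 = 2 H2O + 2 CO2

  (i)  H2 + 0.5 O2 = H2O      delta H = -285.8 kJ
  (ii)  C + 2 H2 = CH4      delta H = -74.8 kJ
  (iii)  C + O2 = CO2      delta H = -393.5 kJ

(i) × 2 (×2 to match 2 H2O in the target): (2)·(-285.8) = -571.6 kJ
(ii) reversed (reverse to put CH4 on the reactant side): +74.8 kJ
(iii) × 2 (×2 to match 2 CO2 in the target): (2)·(-393.5) = -787.0 kJ
Combining the equations, delta H = (-571.6) + (+74.8) + (-787.0) = -1283.8 kJ

delta H = -1283.8 kJ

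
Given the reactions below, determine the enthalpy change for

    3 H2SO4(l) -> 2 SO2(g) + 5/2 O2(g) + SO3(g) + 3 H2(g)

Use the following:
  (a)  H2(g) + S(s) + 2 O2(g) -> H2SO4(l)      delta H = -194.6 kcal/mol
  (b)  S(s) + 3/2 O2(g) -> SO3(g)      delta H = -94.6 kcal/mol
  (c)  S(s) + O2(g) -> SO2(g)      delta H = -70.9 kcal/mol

(a) reversed and × 3: (-3)·(-194.6) = +583.8 kcal/mol
(b) as written: -94.6 kcal/mol
(c) × 2: (2)·(-70.9) = -141.8 kcal/mol
delta H = (+583.8) + (-94.6) + (-141.8) = 347.4 kcal/mol

delta H = 347.4 kcal/mol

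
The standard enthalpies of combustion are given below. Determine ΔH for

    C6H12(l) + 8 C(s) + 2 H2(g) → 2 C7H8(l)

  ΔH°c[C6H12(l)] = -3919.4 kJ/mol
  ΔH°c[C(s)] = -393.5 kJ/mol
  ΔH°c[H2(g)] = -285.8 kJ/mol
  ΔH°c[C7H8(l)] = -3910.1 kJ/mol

ΔH = 181.2 kJ/mol

With combustion enthalpies, reactants minus products:
= [1·(-3919.4) + 8·(-393.5) + 2·(-285.8)] − [2·(-3910.1)]
= 181.2 kJ/mol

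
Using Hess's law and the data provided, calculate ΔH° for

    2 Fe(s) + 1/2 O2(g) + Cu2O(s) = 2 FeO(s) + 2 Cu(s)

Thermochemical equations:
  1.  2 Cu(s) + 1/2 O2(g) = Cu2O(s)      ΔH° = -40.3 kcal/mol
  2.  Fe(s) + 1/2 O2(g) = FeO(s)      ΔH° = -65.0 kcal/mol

eq. 1 reversed: +40.3 kcal/mol
eq. 2 × 2: (2)·(-65.0) = -130.0 kcal/mol
By Hess's law, ΔH° = (+40.3) + (-130.0) = -89.7 kcal/mol

ΔH° = -89.7 kcal/mol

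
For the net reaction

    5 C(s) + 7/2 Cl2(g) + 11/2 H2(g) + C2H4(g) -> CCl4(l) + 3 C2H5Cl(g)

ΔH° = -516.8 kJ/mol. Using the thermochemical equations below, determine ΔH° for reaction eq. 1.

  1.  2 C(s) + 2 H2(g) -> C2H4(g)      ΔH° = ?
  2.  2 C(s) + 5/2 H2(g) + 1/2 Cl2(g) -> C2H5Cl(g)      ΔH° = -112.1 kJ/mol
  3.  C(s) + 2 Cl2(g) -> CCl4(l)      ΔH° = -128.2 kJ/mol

ΔH° = 52.3 kJ/mol

eq. 1 reversed (C2H4(g) must end up as a reactant): contributes −x
eq. 2 × 3 (scale by 3 for the 3 C2H5Cl(g)): (3)·(-112.1) = -336.3 kJ/mol
eq. 3 as written (CCl4(l) already on the product side): -128.2 kJ/mol
-516.8 = (-336.3) + (-128.2) − x
x = (-516.8 − (-464.5)) / (-1) = 52.3 kJ/mol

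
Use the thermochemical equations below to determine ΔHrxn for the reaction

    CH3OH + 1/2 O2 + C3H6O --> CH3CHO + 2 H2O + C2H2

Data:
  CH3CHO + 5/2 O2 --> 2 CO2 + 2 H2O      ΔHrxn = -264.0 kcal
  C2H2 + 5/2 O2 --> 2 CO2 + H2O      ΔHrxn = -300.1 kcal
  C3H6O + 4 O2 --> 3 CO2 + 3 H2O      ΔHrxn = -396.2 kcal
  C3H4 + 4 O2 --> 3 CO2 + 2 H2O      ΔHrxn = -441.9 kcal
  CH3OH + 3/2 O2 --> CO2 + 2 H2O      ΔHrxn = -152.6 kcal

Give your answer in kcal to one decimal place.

ΔHrxn = 15.3 kcal

equation 1 reversed: +264.0 kcal
equation 2 reversed: +300.1 kcal
equation 3 as written: -396.2 kcal
equation 4: not needed.
equation 5 as written: -152.6 kcal
By Hess's law, ΔHrxn = (-1)·(-264.0) + (-1)·(-300.1) + (1)·(-396.2) + (1)·(-152.6) = 15.3 kcal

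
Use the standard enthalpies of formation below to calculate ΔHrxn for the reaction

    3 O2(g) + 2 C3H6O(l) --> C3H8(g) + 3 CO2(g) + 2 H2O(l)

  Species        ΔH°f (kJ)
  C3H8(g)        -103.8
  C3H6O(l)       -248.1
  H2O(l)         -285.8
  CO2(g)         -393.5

ΔHrxn = -1359.7 kJ

Products: 1·(-103.8) + 3·(-393.5) + 2·(-285.8) = -1855.9
Reactants: 3·(+0.0) + 2·(-248.1) = -496.2
ΔHrxn = (-1855.9) − (-496.2) = -1359.7 kJ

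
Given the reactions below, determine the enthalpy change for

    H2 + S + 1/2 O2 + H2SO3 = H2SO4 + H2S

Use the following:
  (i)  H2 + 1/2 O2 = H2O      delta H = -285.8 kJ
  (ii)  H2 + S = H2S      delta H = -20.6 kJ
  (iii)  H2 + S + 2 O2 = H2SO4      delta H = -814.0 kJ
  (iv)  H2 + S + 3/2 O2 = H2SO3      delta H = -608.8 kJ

delta H = -225.8 kJ

(i): not needed (H2O appears nowhere else).
(ii) as written (H2S already on the product side): -20.6 kJ
(iii) as written (H2SO4 already on the product side): -814.0 kJ
(iv) reversed (H2SO3 must end up as a reactant): +608.8 kJ
Summing the manipulated equations, delta H = (1)·(-20.6) + (1)·(-814.0) + (-1)·(-608.8) = -225.8 kJ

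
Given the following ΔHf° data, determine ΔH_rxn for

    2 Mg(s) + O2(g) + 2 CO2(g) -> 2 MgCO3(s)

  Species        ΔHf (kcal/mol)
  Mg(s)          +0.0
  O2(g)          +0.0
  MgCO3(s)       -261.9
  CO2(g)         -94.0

Products: 2·(-261.9) = -523.8
Reactants: 2·(+0.0) + 1·(+0.0) + 2·(-94.0) = -188.0
ΔH_rxn = (-523.8) − (-188.0) = -335.8 kcal/mol

ΔH_rxn = -335.8 kcal/mol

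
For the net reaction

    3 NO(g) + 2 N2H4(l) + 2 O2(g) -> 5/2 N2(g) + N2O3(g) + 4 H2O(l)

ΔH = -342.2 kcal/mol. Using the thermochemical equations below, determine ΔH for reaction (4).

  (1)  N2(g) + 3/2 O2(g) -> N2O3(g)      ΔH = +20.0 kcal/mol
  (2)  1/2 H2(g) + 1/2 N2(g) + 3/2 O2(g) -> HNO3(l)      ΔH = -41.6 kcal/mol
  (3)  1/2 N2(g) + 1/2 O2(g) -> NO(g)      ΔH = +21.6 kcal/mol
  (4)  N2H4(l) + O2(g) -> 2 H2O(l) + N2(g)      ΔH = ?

ΔH = -148.7 kcal/mol

(1) as written: +20.0 kcal/mol
(2): not needed.
(3) reversed and × 3: (-3)·(+21.6) = -64.8 kcal/mol
(4) × 2: contributes 2·x
-342.2 = (+20.0) + (-64.8) + 2·x
x = (-342.2 − (-44.8)) / (2) = -148.7 kcal/mol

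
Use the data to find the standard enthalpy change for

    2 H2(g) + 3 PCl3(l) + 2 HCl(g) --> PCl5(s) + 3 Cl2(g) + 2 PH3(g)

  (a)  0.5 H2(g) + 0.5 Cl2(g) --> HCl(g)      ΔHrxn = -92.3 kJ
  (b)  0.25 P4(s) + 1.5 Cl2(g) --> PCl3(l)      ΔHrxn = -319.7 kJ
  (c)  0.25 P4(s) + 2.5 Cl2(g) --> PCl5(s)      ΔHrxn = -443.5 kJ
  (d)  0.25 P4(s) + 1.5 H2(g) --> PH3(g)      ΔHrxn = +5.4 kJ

ΔHrxn = 711.0 kJ

(a) reversed and × 2 (reverse to put HCl(g) on the reactant side; scale by 2 for the 2 HCl(g)): (-2)·(-92.3) = +184.6 kJ
(b) reversed and × 3 (PCl3(l) must end up as a reactant; scale by 3 for the 3 PCl3(l)): (-3)·(-319.7) = +959.1 kJ
(c) as written (PCl5(s) already on the product side): -443.5 kJ
(d) × 2 (scale by 2 for the 2 PH3(g)): (2)·(+5.4) = +10.8 kJ
ΔHrxn = (+184.6) + (+959.1) + (-443.5) + (+10.8) = 711.0 kJ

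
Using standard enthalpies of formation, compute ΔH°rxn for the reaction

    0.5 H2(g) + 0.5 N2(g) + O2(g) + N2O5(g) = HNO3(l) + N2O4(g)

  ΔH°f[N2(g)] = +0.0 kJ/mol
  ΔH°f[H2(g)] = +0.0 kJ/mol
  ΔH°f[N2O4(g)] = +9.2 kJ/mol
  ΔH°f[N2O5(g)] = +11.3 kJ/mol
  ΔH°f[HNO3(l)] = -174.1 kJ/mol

Products: 1·(-174.1) + 1·(+9.2) = -164.9
Reactants: 1/2·(+0.0) + 1/2·(+0.0) + 1·(+0.0) + 1·(+11.3) = +11.3
ΔH°rxn = (-164.9) − (+11.3) = -176.2 kJ/mol

ΔH°rxn = -176.2 kJ/mol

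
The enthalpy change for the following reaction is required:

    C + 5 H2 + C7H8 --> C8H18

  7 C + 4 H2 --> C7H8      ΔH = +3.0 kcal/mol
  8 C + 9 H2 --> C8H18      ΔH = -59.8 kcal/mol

equation 1 reversed (C7H8 must end up as a reactant): -3.0 kcal/mol
equation 2 as written (C8H18 already on the product side): -59.8 kcal/mol
Since enthalpy is a state function, ΔH = (-1)·(+3.0) + (1)·(-59.8) = -62.8 kcal/mol

ΔH = -62.8 kcal/mol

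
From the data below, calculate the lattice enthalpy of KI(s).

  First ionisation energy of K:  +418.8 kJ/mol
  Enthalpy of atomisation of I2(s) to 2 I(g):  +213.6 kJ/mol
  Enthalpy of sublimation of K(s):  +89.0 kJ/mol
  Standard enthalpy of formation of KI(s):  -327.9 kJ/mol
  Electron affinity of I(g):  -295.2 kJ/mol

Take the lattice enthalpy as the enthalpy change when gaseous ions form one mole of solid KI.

ΔHf° = 1·ΔHsub + 1·(ΣIE) + 1/2·D(I2) + 1·EA + U
-327.9 = 1·(+89.0) + 1·(+418.8) + 1/2·(+213.6) + 1·(-295.2) + U
U = -327.9 − (+319.4) = -647.3 kJ/mol

U = -647.3 kJ/mol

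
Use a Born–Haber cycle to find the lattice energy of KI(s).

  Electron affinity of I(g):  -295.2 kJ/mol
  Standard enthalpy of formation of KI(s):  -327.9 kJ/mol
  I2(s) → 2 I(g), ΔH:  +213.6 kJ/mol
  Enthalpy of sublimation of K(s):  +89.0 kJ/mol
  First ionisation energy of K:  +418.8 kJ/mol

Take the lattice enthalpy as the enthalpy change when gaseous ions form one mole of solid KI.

U = -647.3 kJ/mol

ΔHf° = 1·ΔHsub + 1·(ΣIE) + 1/2·D(I2) + 1·EA + U
-327.9 = 1·(+89.0) + 1·(+418.8) + 1/2·(+213.6) + 1·(-295.2) + U
U = -327.9 − (+319.4) = -647.3 kJ/mol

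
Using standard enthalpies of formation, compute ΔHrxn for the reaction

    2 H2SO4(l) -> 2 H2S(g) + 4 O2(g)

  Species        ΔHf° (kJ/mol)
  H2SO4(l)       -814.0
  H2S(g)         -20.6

ΔHrxn = 1586.8 kJ/mol

ΔH°rxn = Σ nΔHf°(products) − Σ nΔHf°(reactants).
Products: 2·(-20.6) + 4·(+0.0) = -41.2
Reactants: 2·(-814.0) = -1628.0
ΔHrxn = (-41.2) − (-1628.0) = 1586.8 kJ/mol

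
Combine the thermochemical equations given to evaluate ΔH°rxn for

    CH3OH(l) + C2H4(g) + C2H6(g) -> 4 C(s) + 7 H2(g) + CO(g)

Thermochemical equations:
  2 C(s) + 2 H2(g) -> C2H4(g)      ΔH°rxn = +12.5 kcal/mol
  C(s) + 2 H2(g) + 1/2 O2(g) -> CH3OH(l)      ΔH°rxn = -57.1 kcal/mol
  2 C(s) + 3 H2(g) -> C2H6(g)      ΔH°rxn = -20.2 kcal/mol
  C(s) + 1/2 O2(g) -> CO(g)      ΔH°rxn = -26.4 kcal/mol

equation 1 reversed: -12.5 kcal/mol
equation 2 reversed: +57.1 kcal/mol
equation 3 reversed: +20.2 kcal/mol
equation 4 as written: -26.4 kcal/mol
Since enthalpy is a state function, ΔH°rxn = (-1)·(+12.5) + (-1)·(-57.1) + (-1)·(-20.2) + (1)·(-26.4) = 38.4 kcal/mol

ΔH°rxn = 38.4 kcal/mol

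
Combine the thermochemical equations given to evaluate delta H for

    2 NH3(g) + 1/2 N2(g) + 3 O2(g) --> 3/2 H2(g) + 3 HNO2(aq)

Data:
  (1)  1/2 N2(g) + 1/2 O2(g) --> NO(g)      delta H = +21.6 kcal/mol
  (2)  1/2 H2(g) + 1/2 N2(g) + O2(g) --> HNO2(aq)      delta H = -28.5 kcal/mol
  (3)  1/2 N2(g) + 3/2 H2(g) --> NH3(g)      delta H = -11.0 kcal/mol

(1): not needed (NO(g) appears nowhere else).
(2) × 3 (×3 to match 3 HNO2(aq) in the target): (3)·(-28.5) = -85.5 kcal/mol
(3) reversed and × 2 (reverse to put NH3(g) on the reactant side; scale by 2 for the 2 NH3(g)): (-2)·(-11.0) = +22.0 kcal/mol
Summing the manipulated equations, delta H = (-85.5) + (+22.0) = -63.5 kcal/mol

delta H = -63.5 kcal/mol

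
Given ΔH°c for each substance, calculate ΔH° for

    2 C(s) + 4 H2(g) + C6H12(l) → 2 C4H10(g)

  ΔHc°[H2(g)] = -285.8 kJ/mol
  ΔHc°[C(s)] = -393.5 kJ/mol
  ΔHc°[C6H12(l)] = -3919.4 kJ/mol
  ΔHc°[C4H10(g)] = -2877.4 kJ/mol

ΔH° = -94.8 kJ/mol

Using ΔH = Σ nΔHc°(reactants) − Σ nΔHc°(products):
= [2·(-393.5) + 4·(-285.8) + 1·(-3919.4)] − [2·(-2877.4)]
= -94.8 kJ/mol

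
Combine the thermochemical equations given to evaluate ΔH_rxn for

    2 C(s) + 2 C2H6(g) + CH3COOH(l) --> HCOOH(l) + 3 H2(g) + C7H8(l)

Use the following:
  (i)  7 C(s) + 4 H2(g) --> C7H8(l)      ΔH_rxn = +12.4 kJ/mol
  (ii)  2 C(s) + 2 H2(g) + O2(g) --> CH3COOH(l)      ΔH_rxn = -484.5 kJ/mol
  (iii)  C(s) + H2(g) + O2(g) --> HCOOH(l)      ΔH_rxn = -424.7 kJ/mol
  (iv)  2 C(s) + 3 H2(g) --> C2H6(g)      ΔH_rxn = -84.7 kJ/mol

(i) as written: +12.4 kJ/mol
(ii) reversed: +484.5 kJ/mol
(iii) as written: -424.7 kJ/mol
(iv) reversed and × 2: (-2)·(-84.7) = +169.4 kJ/mol
ΔH_rxn = (1)·(+12.4) + (-1)·(-484.5) + (1)·(-424.7) + (-2)·(-84.7) = 241.6 kJ/mol

ΔH_rxn = 241.6 kJ/mol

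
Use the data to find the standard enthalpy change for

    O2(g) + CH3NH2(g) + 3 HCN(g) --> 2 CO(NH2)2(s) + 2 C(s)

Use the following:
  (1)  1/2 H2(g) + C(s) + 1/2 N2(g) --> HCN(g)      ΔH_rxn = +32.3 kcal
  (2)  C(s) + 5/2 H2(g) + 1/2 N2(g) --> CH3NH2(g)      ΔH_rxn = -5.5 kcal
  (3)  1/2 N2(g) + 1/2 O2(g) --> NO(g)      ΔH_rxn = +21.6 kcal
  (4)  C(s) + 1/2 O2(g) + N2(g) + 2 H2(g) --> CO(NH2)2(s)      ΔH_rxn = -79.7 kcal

ΔH_rxn = -250.8 kcal

(1) reversed and × 3 (reverse to put HCN(g) on the reactant side; ×3 to match 3 HCN(g) in the target): (-3)·(+32.3) = -96.9 kcal
(2) reversed (CH3NH2(g) must end up as a reactant): +5.5 kcal
(3): not needed (NO(g) appears nowhere else).
(4) × 2 (scale by 2 for the 2 CO(NH2)2(s)): (2)·(-79.7) = -159.4 kcal
ΔH_rxn = (-96.9) + (+5.5) + (-159.4) = -250.8 kcal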